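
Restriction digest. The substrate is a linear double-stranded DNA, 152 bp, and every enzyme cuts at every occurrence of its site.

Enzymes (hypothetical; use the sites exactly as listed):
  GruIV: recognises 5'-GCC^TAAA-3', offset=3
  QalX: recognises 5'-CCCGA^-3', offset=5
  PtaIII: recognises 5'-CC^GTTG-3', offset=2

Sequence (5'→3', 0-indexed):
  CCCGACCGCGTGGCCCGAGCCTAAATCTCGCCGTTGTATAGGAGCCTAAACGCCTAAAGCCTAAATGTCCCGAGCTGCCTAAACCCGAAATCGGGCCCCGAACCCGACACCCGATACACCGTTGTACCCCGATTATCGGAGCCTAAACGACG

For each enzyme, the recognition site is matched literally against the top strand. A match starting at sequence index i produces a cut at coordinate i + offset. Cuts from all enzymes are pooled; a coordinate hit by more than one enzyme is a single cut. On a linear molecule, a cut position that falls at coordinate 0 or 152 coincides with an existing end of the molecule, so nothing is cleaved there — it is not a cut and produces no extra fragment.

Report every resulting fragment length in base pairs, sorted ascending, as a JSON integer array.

Scan for sites:
  GruIV GCCTAAA/3: at [18, 43, 51, 58, 76, 140] ⇒ [21, 46, 54, 61, 79, 143]
  QalX CCCGA/5: at [0, 13, 68, 83, 96, 102, 109, 127] ⇒ [5, 18, 73, 88, 101, 107, 114, 132]
  PtaIII CCGTTG/2: at [30, 118] ⇒ [32, 120]

Pooled cuts: [5, 18, 21, 32, 46, 54, 61, 73, 79, 88, 101, 107, 114, 120, 132, 143]

Fragments:
  [0,5): 5 bp
  [5,18): 13 bp
  [18,21): 3 bp
  [21,32): 11 bp
  [32,46): 14 bp
  [46,54): 8 bp
  [54,61): 7 bp
  [61,73): 12 bp
  [73,79): 6 bp
  [79,88): 9 bp
  [88,101): 13 bp
  [101,107): 6 bp
  [107,114): 7 bp
  [114,120): 6 bp
  [120,132): 12 bp
  [132,143): 11 bp
  [143,152): 9 bp

[3,5,6,6,6,7,7,8,9,9,11,11,12,12,13,13,14]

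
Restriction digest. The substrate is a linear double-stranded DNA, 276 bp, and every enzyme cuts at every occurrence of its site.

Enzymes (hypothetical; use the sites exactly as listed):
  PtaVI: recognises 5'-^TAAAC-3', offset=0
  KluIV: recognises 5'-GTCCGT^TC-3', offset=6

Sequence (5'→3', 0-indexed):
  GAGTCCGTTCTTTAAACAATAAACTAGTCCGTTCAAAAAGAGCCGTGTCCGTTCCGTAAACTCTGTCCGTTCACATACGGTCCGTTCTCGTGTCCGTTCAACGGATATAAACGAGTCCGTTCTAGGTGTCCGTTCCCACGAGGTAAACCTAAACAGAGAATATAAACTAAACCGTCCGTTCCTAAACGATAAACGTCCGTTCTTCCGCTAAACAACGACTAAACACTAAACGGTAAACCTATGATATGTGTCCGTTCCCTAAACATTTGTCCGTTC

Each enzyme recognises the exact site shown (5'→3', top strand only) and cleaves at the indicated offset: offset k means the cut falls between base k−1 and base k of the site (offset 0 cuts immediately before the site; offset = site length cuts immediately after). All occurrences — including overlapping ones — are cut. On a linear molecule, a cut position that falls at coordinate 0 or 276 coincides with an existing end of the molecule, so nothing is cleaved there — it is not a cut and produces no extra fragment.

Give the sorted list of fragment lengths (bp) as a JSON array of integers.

Site scan:
  PtaVI TAAAC/0: at [12, 19, 56, 107, 143, 149, 162, 167, 182, 189, 208, 219, 226, 233, 259] ⇒ [12, 19, 56, 107, 143, 149, 162, 167, 182, 189, 208, 219, 226, 233, 259]
  KluIV GTCCGTTC/6: at [2, 26, 46, 64, 79, 91, 114, 127, 173, 194, 249, 268] ⇒ [8, 32, 52, 70, 85, 97, 120, 133, 179, 200, 255, 274]

All cut coordinates (distinct, sorted): [8, 12, 19, 32, 52, 56, 70, 85, 97, 107, 120, 133, 143, 149, 162, 167, 179, 182, 189, 200, 208, 219, 226, 233, 255, 259, 274]

Fragment lengths:
  [0,8): 8 bp
  [8,12): 4 bp
  [12,19): 7 bp
  [19,32): 13 bp
  [32,52): 20 bp
  [52,56): 4 bp
  [56,70): 14 bp
  [70,85): 15 bp
  [85,97): 12 bp
  [97,107): 10 bp
  [107,120): 13 bp
  [120,133): 13 bp
  [133,143): 10 bp
  [143,149): 6 bp
  [149,162): 13 bp
  [162,167): 5 bp
  [167,179): 12 bp
  [179,182): 3 bp
  [182,189): 7 bp
  [189,200): 11 bp
  [200,208): 8 bp
  [208,219): 11 bp
  [219,226): 7 bp
  [226,233): 7 bp
  [233,255): 22 bp
  [255,259): 4 bp
  [259,274): 15 bp
  [274,276): 2 bp

[2,3,4,4,4,5,6,7,7,7,7,8,8,10,10,11,11,12,12,13,13,13,13,14,15,15,20,22]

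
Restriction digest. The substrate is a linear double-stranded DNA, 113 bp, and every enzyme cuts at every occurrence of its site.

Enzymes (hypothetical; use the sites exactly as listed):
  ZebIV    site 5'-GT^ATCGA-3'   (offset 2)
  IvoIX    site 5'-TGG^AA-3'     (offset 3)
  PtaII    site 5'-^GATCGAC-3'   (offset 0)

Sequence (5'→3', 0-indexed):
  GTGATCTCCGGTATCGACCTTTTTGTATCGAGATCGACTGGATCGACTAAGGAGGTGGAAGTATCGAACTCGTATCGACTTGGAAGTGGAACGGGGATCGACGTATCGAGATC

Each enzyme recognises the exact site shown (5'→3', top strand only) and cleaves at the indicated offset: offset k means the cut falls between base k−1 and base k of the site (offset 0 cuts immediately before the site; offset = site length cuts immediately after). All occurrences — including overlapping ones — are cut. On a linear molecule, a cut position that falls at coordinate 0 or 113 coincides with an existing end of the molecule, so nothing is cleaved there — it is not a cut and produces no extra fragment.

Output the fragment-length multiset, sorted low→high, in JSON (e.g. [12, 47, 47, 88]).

[4,5,6,6,9,9,9,10,11,12,14,18]

Site scan:
  ZebIV (GTATCGA, off=2): starts [10, 24, 60, 71, 102] → cuts [12, 26, 62, 73, 104]
  IvoIX (TGGAA, off=3): starts [55, 80, 86] → cuts [58, 83, 89]
  PtaII (GATCGAC, off=0): starts [31, 40, 95] → cuts [31, 40, 95]

All cut coordinates (distinct, sorted): [12, 26, 31, 40, 58, 62, 73, 83, 89, 95, 104]

Fragments:
  [0,12): 12 bp
  [12,26): 14 bp
  [26,31): 5 bp
  [31,40): 9 bp
  [40,58): 18 bp
  [58,62): 4 bp
  [62,73): 11 bp
  [73,83): 10 bp
  [83,89): 6 bp
  [89,95): 6 bp
  [95,104): 9 bp
  [104,113): 9 bp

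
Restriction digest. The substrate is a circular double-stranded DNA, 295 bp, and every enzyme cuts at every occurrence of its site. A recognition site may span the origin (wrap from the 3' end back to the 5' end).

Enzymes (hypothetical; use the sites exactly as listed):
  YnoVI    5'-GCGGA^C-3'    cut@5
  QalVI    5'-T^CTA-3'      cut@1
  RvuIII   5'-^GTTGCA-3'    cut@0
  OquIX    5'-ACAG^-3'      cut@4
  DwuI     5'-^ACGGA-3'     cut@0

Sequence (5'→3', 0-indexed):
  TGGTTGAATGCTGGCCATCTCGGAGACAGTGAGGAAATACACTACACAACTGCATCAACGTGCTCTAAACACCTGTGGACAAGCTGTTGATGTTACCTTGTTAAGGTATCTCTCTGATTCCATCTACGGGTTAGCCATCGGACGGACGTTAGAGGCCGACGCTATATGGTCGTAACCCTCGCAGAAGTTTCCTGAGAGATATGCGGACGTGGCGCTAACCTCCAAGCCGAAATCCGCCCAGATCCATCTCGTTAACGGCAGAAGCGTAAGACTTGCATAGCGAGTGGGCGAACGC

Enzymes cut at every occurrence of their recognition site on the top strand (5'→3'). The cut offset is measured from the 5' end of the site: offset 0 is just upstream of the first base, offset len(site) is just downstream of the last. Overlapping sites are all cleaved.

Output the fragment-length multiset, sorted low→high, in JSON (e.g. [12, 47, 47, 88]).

Per-enzyme occurrences:
  YnoVI GCGGAC/5: at [202] ⇒ [207]
  QalVI TCTA/1: at [63, 122] ⇒ [64, 123]
  RvuIII (GTTGCA, off=0): no sites
  OquIX ACAG/4: at [25] ⇒ [29]
  DwuI ACGGA/0: at [141] ⇒ [141]

All cut coordinates (distinct, sorted): [29, 64, 123, 141, 207]

Fragments:
  29→64: 35 bp
  64→123: 59 bp
  123→141: 18 bp
  141→207: 66 bp
  207→29 (wrap): 295-207+29 = 117 bp

[18,35,59,66,117]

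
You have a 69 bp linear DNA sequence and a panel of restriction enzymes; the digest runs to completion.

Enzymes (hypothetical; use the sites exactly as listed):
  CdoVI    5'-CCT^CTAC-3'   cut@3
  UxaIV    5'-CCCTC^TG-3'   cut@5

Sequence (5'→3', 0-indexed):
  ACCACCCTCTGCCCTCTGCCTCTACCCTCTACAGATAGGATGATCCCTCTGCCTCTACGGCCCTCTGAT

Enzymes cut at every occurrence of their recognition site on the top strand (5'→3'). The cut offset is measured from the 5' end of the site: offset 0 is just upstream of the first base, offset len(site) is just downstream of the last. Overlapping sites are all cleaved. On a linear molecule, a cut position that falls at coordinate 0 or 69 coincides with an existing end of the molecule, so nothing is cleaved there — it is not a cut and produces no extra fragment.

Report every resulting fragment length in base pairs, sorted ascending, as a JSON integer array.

[4,5,5,7,7,9,11,21]

Scan for sites:
  CdoVI CCTCTAC/3: at [18, 25, 51] ⇒ [21, 28, 54]
  UxaIV CCCTCTG/5: at [4, 11, 44, 60] ⇒ [9, 16, 49, 65]

Pooled cuts: [9, 16, 21, 28, 49, 54, 65]

Fragments:
  [0,9): 9 bp
  [9,16): 7 bp
  [16,21): 5 bp
  [21,28): 7 bp
  [28,49): 21 bp
  [49,54): 5 bp
  [54,65): 11 bp
  [65,69): 4 bp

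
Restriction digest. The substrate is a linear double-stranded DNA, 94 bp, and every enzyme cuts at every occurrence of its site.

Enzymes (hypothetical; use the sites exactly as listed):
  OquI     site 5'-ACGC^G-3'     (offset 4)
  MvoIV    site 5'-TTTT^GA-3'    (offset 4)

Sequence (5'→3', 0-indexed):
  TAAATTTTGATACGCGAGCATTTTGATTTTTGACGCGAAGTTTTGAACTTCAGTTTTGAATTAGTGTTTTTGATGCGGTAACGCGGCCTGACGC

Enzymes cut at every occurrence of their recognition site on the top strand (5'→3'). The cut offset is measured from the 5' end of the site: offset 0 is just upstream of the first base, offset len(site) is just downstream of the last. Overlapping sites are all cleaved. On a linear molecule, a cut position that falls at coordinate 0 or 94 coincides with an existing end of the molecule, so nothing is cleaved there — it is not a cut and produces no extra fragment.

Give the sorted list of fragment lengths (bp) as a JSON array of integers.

[5,7,7,8,8,9,10,13,13,14]

Scan for sites:
  OquI ACGCG/4: at [11, 32, 80] ⇒ [15, 36, 84]
  MvoIV TTTTGA/4: at [4, 20, 27, 40, 53, 67] ⇒ [8, 24, 31, 44, 57, 71]

All cut coordinates (distinct, sorted): [8, 15, 24, 31, 36, 44, 57, 71, 84]

Fragment lengths:
  [0,8): 8 bp
  [8,15): 7 bp
  [15,24): 9 bp
  [24,31): 7 bp
  [31,36): 5 bp
  [36,44): 8 bp
  [44,57): 13 bp
  [57,71): 14 bp
  [71,84): 13 bp
  [84,94): 10 bp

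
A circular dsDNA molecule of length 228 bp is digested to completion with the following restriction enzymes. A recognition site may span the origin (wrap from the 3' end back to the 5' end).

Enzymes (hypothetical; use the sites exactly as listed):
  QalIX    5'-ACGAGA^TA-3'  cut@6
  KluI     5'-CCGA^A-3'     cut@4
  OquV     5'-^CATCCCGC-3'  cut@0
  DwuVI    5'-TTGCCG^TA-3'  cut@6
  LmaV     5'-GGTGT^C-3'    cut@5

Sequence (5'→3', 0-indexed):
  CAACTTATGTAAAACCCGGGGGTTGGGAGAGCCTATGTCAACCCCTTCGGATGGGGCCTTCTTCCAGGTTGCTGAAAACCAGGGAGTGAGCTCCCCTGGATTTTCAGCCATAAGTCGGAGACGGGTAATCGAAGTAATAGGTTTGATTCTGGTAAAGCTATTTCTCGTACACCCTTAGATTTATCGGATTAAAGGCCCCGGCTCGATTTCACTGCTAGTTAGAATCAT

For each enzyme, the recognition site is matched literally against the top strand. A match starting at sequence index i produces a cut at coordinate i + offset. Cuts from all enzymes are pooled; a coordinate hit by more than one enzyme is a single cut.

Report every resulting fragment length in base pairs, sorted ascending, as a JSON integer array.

[228]

Scan for sites:
  QalIX (ACGAGATA, off=6): no sites
  KluI (CCGAA, off=4): no sites
  OquV (CATCCCGC, off=0): no sites
  DwuVI (TTGCCGTA, off=6): no sites
  LmaV (GGTGTC, off=5): no sites

Pooled cuts: ∅

Fragments:
  no cuts → one circular fragment of 228 bp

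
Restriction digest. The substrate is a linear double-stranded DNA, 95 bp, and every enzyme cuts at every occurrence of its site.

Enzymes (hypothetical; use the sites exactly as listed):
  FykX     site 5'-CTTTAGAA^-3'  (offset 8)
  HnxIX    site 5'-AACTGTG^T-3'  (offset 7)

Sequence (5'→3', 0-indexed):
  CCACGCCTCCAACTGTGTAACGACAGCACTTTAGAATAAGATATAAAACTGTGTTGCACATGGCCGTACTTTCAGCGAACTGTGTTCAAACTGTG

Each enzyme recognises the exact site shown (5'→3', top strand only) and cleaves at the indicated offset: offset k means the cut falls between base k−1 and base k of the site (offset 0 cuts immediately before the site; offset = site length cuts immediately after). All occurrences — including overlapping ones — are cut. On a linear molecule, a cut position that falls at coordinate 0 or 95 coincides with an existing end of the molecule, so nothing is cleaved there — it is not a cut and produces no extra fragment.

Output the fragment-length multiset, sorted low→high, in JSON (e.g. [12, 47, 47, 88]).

[11,17,17,19,31]

Site scan:
  FykX (CTTTAGAA, off=8): starts [28] → cuts [36]
  HnxIX (AACTGTGT, off=7): starts [10, 46, 77] → cuts [17, 53, 84]

All cut coordinates (distinct, sorted): [17, 36, 53, 84]

Fragments:
  [0,17): 17 bp
  [17,36): 19 bp
  [36,53): 17 bp
  [53,84): 31 bp
  [84,95): 11 bp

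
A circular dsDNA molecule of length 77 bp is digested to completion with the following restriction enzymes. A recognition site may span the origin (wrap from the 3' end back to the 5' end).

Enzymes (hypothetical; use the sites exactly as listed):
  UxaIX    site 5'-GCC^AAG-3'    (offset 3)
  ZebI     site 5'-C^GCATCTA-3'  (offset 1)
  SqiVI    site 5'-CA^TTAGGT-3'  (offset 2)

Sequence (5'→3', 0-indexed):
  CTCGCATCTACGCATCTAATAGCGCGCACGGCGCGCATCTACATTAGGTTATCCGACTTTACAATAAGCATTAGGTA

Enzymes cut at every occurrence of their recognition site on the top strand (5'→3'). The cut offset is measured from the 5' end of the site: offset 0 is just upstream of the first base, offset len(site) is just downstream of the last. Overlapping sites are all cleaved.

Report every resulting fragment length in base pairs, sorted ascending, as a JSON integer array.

[8,9,10,23,27]

Scan for sites:
  UxaIX (GCCAAG, off=3): no sites
  ZebI (CGCATCTA, off=1): starts [2, 10, 33] → cuts [3, 11, 34]
  SqiVI (CATTAGGT, off=2): starts [41, 68] → cuts [43, 70]

Pooled cuts: [3, 11, 34, 43, 70]

Fragment lengths:
  3→11: 8 bp
  11→34: 23 bp
  34→43: 9 bp
  43→70: 27 bp
  70→3 (wrap): 77-70+3 = 10 bp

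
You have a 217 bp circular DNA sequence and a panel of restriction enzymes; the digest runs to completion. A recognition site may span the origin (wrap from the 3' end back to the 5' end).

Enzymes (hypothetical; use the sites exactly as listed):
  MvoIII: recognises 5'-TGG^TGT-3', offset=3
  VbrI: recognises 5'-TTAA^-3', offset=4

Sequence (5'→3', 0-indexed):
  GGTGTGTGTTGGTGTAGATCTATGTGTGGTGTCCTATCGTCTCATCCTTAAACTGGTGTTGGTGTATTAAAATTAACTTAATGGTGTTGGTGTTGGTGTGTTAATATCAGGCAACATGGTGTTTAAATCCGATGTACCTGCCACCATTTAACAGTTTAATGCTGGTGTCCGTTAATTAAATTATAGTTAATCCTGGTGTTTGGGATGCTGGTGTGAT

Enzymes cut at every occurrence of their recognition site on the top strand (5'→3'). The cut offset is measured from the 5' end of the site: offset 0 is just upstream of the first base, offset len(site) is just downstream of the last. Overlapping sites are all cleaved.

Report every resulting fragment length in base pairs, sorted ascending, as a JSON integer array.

[3,4,5,5,6,6,6,6,6,6,7,8,8,8,8,10,10,11,15,15,17,22,25]

Scan for sites:
  MvoIII (TGGTGT, off=3): starts [9, 26, 53, 59, 81, 87, 93, 116, 162, 193, 208, 216] → cuts [2, 12, 29, 56, 62, 84, 90, 96, 119, 165, 196, 211]
  VbrI (TTAA, off=4): starts [47, 66, 72, 77, 100, 122, 147, 155, 171, 175, 186] → cuts [51, 70, 76, 81, 104, 126, 151, 159, 175, 179, 190]

Pooled cuts: [2, 12, 29, 51, 56, 62, 70, 76, 81, 84, 90, 96, 104, 119, 126, 151, 159, 165, 175, 179, 190, 196, 211]

Fragments:
  2→12: 10 bp
  12→29: 17 bp
  29→51: 22 bp
  51→56: 5 bp
  56→62: 6 bp
  62→70: 8 bp
  70→76: 6 bp
  76→81: 5 bp
  81→84: 3 bp
  84→90: 6 bp
  90→96: 6 bp
  96→104: 8 bp
  104→119: 15 bp
  119→126: 7 bp
  126→151: 25 bp
  151→159: 8 bp
  159→165: 6 bp
  165→175: 10 bp
  175→179: 4 bp
  179→190: 11 bp
  190→196: 6 bp
  196→211: 15 bp
  211→2 (wrap): 217-211+2 = 8 bp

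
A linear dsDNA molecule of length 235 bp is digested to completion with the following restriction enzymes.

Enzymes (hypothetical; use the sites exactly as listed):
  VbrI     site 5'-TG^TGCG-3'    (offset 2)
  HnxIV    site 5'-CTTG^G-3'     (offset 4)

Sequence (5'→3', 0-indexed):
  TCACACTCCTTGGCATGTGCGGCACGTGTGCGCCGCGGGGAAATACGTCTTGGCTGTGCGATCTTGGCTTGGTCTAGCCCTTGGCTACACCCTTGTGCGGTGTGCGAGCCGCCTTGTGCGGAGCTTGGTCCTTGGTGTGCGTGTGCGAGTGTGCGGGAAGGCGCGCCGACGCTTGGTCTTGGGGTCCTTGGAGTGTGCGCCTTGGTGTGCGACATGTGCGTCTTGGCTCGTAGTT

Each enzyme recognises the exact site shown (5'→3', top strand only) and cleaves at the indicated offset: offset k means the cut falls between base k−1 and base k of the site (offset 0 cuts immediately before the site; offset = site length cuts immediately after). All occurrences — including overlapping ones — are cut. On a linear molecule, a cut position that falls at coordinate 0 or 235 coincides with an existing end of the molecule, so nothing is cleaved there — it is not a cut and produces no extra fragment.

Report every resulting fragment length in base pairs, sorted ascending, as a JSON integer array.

[3,3,4,5,5,5,6,6,7,7,8,9,9,9,9,10,10,11,11,12,12,12,14,24,24]

Site scan:
  VbrI (TGTGCG, off=2): starts [15, 26, 54, 93, 100, 114, 135, 141, 149, 193, 205, 214] → cuts [17, 28, 56, 95, 102, 116, 137, 143, 151, 195, 207, 216]
  HnxIV (CTTGG, off=4): starts [8, 48, 62, 67, 79, 123, 130, 171, 177, 186, 200, 221] → cuts [12, 52, 66, 71, 83, 127, 134, 175, 181, 190, 204, 225]

All cut coordinates (distinct, sorted): [12, 17, 28, 52, 56, 66, 71, 83, 95, 102, 116, 127, 134, 137, 143, 151, 175, 181, 190, 195, 204, 207, 216, 225]

Fragment lengths:
  [0,12): 12 bp
  [12,17): 5 bp
  [17,28): 11 bp
  [28,52): 24 bp
  [52,56): 4 bp
  [56,66): 10 bp
  [66,71): 5 bp
  [71,83): 12 bp
  [83,95): 12 bp
  [95,102): 7 bp
  [102,116): 14 bp
  [116,127): 11 bp
  [127,134): 7 bp
  [134,137): 3 bp
  [137,143): 6 bp
  [143,151): 8 bp
  [151,175): 24 bp
  [175,181): 6 bp
  [181,190): 9 bp
  [190,195): 5 bp
  [195,204): 9 bp
  [204,207): 3 bp
  [207,216): 9 bp
  [216,225): 9 bp
  [225,235): 10 bp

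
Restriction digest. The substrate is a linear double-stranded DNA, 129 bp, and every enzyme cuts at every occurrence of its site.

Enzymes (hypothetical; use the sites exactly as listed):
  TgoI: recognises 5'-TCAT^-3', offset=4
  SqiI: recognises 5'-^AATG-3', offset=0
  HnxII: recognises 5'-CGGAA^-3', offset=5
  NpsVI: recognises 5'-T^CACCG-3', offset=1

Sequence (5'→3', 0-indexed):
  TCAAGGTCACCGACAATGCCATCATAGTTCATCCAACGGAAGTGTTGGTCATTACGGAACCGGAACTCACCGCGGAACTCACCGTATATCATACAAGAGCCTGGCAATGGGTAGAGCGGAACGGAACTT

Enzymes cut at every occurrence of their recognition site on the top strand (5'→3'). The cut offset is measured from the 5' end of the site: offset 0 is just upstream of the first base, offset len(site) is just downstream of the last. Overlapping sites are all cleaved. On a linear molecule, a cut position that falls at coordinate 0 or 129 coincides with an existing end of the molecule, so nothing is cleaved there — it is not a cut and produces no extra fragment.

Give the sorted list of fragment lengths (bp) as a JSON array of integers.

[2,2,3,5,6,7,7,7,7,9,10,11,11,13,13,16]

Site scan:
  TgoI (TCAT, off=4): starts [21, 28, 48, 88] → cuts [25, 32, 52, 92]
  SqiI (AATG, off=0): starts [14, 105] → cuts [14, 105]
  HnxII (CGGAA, off=5): starts [36, 54, 60, 72, 116, 121] → cuts [41, 59, 65, 77, 121, 126]
  NpsVI (TCACCG, off=1): starts [6, 66, 78] → cuts [7, 67, 79]

All cut coordinates (distinct, sorted): [7, 14, 25, 32, 41, 52, 59, 65, 67, 77, 79, 92, 105, 121, 126]

Fragment lengths:
  [0,7): 7 bp
  [7,14): 7 bp
  [14,25): 11 bp
  [25,32): 7 bp
  [32,41): 9 bp
  [41,52): 11 bp
  [52,59): 7 bp
  [59,65): 6 bp
  [65,67): 2 bp
  [67,77): 10 bp
  [77,79): 2 bp
  [79,92): 13 bp
  [92,105): 13 bp
  [105,121): 16 bp
  [121,126): 5 bp
  [126,129): 3 bp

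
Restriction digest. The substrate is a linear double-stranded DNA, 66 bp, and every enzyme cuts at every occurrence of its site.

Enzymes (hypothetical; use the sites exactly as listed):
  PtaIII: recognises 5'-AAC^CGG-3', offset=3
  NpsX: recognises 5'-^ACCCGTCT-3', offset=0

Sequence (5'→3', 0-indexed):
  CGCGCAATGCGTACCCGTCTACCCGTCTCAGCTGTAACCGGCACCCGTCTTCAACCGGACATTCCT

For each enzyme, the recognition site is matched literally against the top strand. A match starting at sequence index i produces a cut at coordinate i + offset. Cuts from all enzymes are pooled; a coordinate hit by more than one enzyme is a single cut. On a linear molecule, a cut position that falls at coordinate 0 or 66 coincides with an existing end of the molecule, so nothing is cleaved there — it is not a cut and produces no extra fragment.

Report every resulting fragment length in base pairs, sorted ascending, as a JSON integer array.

[4,8,11,12,13,18]

Site scan:
  PtaIII (AACCGG, off=3): starts [35, 52] → cuts [38, 55]
  NpsX (ACCCGTCT, off=0): starts [12, 20, 42] → cuts [12, 20, 42]

Pooled cuts: [12, 20, 38, 42, 55]

Fragment lengths:
  [0,12): 12 bp
  [12,20): 8 bp
  [20,38): 18 bp
  [38,42): 4 bp
  [42,55): 13 bp
  [55,66): 11 bp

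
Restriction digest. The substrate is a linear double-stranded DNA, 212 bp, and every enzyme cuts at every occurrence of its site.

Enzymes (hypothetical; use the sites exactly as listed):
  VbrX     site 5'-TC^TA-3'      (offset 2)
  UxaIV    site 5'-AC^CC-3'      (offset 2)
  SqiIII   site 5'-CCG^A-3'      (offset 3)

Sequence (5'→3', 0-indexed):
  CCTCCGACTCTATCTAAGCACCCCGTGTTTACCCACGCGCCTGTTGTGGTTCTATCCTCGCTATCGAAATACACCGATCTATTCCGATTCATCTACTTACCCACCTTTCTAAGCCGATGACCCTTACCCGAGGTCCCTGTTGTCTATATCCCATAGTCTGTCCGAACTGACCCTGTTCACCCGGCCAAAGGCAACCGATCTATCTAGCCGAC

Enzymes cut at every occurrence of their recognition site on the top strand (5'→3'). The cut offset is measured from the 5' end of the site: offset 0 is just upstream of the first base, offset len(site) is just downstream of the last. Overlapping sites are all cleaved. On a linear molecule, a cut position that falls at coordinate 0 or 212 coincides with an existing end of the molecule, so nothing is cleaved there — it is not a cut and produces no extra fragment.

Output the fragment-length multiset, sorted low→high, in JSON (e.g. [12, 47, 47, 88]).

[2,3,3,3,4,4,4,5,6,6,6,7,7,7,7,7,7,9,9,11,14,17,20,20,24]

Per-enzyme occurrences:
  VbrX TCTA/2: at [8, 12, 50, 77, 91, 107, 142, 198, 202] ⇒ [10, 14, 52, 79, 93, 109, 144, 200, 204]
  UxaIV ACCC/2: at [19, 30, 98, 119, 125, 169, 178] ⇒ [21, 32, 100, 121, 127, 171, 180]
  SqiIII CCGA/3: at [3, 73, 83, 113, 127, 161, 194, 207] ⇒ [6, 76, 86, 116, 130, 164, 197, 210]

Pooled cuts: [6, 10, 14, 21, 32, 52, 76, 79, 86, 93, 100, 109, 116, 121, 127, 130, 144, 164, 171, 180, 197, 200, 204, 210]

Fragments:
  [0,6): 6 bp
  [6,10): 4 bp
  [10,14): 4 bp
  [14,21): 7 bp
  [21,32): 11 bp
  [32,52): 20 bp
  [52,76): 24 bp
  [76,79): 3 bp
  [79,86): 7 bp
  [86,93): 7 bp
  [93,100): 7 bp
  [100,109): 9 bp
  [109,116): 7 bp
  [116,121): 5 bp
  [121,127): 6 bp
  [127,130): 3 bp
  [130,144): 14 bp
  [144,164): 20 bp
  [164,171): 7 bp
  [171,180): 9 bp
  [180,197): 17 bp
  [197,200): 3 bp
  [200,204): 4 bp
  [204,210): 6 bp
  [210,212): 2 bp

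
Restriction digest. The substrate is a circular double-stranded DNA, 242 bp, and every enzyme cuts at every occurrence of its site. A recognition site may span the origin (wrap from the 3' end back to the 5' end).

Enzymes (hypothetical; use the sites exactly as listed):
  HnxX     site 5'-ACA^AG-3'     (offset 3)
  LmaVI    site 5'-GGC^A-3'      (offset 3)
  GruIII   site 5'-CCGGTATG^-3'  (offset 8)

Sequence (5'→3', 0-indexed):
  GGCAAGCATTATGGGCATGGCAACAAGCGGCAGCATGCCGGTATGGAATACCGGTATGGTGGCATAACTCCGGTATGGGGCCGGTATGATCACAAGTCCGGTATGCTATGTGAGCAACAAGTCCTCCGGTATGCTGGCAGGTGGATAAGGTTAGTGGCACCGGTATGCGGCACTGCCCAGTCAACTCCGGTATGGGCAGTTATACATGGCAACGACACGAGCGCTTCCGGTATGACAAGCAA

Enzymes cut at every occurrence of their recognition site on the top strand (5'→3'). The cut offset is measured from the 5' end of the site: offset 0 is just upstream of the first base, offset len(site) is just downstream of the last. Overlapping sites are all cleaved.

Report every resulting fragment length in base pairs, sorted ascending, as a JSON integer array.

Site scan:
  HnxX (ACAAG, off=3): starts [22, 91, 116, 234] → cuts [25, 94, 119, 237]
  LmaVI (GGCA, off=3): starts [0, 13, 18, 28, 60, 135, 155, 168, 194, 207] → cuts [3, 16, 21, 31, 63, 138, 158, 171, 197, 210]
  GruIII (CCGGTATG, off=8): starts [37, 50, 69, 80, 97, 125, 159, 186, 226] → cuts [45, 58, 77, 88, 105, 133, 167, 194, 234]

Pooled cuts: [3, 16, 21, 25, 31, 45, 58, 63, 77, 88, 94, 105, 119, 133, 138, 158, 167, 171, 194, 197, 210, 234, 237]

Fragment lengths:
  3→16: 13 bp
  16→21: 5 bp
  21→25: 4 bp
  25→31: 6 bp
  31→45: 14 bp
  45→58: 13 bp
  58→63: 5 bp
  63→77: 14 bp
  77→88: 11 bp
  88→94: 6 bp
  94→105: 11 bp
  105→119: 14 bp
  119→133: 14 bp
  133→138: 5 bp
  138→158: 20 bp
  158→167: 9 bp
  167→171: 4 bp
  171→194: 23 bp
  194→197: 3 bp
  197→210: 13 bp
  210→234: 24 bp
  234→237: 3 bp
  237→3 (wrap): 242-237+3 = 8 bp

[3,3,4,4,5,5,5,6,6,8,9,11,11,13,13,13,14,14,14,14,20,23,24]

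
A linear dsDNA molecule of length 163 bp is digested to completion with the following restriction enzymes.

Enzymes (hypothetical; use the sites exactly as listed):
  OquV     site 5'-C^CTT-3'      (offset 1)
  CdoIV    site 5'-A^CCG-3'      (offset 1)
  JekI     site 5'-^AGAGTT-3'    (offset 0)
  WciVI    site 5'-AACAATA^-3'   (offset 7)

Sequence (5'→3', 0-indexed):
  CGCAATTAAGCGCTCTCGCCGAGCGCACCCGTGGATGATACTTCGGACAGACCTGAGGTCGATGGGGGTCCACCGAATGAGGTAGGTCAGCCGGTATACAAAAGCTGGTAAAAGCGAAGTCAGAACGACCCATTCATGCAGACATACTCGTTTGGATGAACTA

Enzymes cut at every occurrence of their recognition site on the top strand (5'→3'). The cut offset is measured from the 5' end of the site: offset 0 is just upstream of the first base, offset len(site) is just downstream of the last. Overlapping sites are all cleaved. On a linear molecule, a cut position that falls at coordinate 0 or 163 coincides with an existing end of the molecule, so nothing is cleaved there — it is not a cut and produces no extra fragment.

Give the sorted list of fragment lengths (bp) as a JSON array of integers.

Per-enzyme occurrences:
  OquV (CCTT, off=1): no sites
  CdoIV ACCG/1: at [71] ⇒ [72]
  JekI (AGAGTT, off=0): no sites
  WciVI (AACAATA, off=7): no sites

All cut coordinates (distinct, sorted): [72]

Fragment lengths:
  [0,72): 72 bp
  [72,163): 91 bp

[72,91]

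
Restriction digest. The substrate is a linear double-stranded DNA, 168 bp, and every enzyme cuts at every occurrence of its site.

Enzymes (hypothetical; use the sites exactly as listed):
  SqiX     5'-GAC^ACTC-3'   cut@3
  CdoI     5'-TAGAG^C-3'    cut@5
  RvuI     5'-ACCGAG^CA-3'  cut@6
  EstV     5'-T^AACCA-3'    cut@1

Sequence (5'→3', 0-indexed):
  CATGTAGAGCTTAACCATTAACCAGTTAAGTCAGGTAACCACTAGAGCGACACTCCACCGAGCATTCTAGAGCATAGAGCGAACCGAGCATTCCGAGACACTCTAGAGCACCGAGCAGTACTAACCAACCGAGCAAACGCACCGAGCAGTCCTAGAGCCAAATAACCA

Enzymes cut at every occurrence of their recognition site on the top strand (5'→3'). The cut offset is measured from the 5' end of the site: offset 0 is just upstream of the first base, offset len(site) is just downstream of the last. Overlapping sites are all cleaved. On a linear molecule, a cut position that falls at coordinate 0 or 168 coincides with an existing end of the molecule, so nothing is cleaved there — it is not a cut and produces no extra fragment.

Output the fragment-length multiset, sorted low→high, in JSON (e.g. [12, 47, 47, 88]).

[3,4,5,6,7,7,7,7,9,9,9,10,11,11,11,11,11,13,17]

Per-enzyme occurrences:
  SqiX (GACACTC, off=3): starts [48, 96] → cuts [51, 99]
  CdoI (TAGAGC, off=5): starts [4, 42, 67, 74, 103, 152] → cuts [9, 47, 72, 79, 108, 157]
  RvuI (ACCGAGCA, off=6): starts [56, 82, 109, 127, 140] → cuts [62, 88, 115, 133, 146]
  EstV (TAACCA, off=1): starts [11, 18, 35, 121, 162] → cuts [12, 19, 36, 122, 163]

All cut coordinates (distinct, sorted): [9, 12, 19, 36, 47, 51, 62, 72, 79, 88, 99, 108, 115, 122, 133, 146, 157, 163]

Fragment lengths:
  [0,9): 9 bp
  [9,12): 3 bp
  [12,19): 7 bp
  [19,36): 17 bp
  [36,47): 11 bp
  [47,51): 4 bp
  [51,62): 11 bp
  [62,72): 10 bp
  [72,79): 7 bp
  [79,88): 9 bp
  [88,99): 11 bp
  [99,108): 9 bp
  [108,115): 7 bp
  [115,122): 7 bp
  [122,133): 11 bp
  [133,146): 13 bp
  [146,157): 11 bp
  [157,163): 6 bp
  [163,168): 5 bp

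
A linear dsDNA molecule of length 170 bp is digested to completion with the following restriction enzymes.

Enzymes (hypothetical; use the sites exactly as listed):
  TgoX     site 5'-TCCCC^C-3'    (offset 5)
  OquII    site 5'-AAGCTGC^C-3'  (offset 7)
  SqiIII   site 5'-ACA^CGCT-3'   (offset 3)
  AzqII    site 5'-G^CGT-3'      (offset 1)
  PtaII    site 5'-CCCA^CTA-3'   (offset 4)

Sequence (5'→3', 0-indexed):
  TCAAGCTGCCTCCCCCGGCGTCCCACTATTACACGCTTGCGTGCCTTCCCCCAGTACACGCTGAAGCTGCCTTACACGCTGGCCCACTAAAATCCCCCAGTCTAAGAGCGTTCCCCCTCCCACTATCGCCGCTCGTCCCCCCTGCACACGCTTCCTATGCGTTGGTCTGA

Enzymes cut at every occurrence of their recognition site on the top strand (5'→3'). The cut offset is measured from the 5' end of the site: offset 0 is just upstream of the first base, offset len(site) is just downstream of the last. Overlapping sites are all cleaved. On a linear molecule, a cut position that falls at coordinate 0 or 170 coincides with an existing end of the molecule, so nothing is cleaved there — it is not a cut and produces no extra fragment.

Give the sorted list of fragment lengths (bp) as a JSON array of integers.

[3,6,6,6,6,7,7,8,8,8,9,10,11,11,11,11,12,12,18]

Site scan:
  TgoX TCCCCC/5: at [10, 46, 92, 111, 135] ⇒ [15, 51, 97, 116, 140]
  OquII AAGCTGCC/7: at [2, 63] ⇒ [9, 70]
  SqiIII ACACGCT/3: at [30, 55, 73, 145] ⇒ [33, 58, 76, 148]
  AzqII GCGT/1: at [17, 38, 107, 158] ⇒ [18, 39, 108, 159]
  PtaII CCCACTA/4: at [21, 82, 118] ⇒ [25, 86, 122]

Pooled cuts: [9, 15, 18, 25, 33, 39, 51, 58, 70, 76, 86, 97, 108, 116, 122, 140, 148, 159]

Fragment lengths:
  [0,9): 9 bp
  [9,15): 6 bp
  [15,18): 3 bp
  [18,25): 7 bp
  [25,33): 8 bp
  [33,39): 6 bp
  [39,51): 12 bp
  [51,58): 7 bp
  [58,70): 12 bp
  [70,76): 6 bp
  [76,86): 10 bp
  [86,97): 11 bp
  [97,108): 11 bp
  [108,116): 8 bp
  [116,122): 6 bp
  [122,140): 18 bp
  [140,148): 8 bp
  [148,159): 11 bp
  [159,170): 11 bp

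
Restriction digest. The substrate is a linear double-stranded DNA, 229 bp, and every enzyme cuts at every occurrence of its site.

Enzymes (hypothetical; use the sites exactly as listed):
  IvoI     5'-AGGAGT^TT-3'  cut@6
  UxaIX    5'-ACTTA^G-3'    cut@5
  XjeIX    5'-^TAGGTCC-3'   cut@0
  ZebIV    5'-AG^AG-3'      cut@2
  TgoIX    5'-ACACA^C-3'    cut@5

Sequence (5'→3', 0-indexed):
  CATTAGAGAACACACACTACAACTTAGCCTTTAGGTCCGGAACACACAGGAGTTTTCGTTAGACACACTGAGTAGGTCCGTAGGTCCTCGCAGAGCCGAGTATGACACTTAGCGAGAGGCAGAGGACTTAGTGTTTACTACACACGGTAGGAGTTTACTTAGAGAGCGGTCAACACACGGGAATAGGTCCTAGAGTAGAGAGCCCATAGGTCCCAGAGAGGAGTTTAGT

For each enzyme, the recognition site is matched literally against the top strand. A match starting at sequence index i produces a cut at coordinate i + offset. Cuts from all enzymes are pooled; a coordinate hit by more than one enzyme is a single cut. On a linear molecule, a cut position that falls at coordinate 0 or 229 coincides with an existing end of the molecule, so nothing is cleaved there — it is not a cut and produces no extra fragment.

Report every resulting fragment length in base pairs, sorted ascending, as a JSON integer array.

[1,2,2,2,2,5,5,5,5,5,6,6,6,6,6,7,7,8,8,8,10,10,10,10,13,13,14,14,15,18]

Per-enzyme occurrences:
  IvoI (AGGAGTTT, off=6): starts [47, 148, 218] → cuts [53, 154, 224]
  UxaIX (ACTTAG, off=5): starts [21, 106, 125, 156] → cuts [26, 111, 130, 161]
  XjeIX (TAGGTCC, off=0): starts [31, 72, 80, 183, 206] → cuts [31, 72, 80, 183, 206]
  ZebIV (AGAG, off=2): starts [4, 91, 114, 120, 160, 162, 191, 196, 198, 214, 216] → cuts [6, 93, 116, 122, 162, 164, 193, 198, 200, 216, 218]
  TgoIX (ACACAC, off=5): starts [9, 11, 41, 62, 139, 172] → cuts [14, 16, 46, 67, 144, 177]

All cut coordinates (distinct, sorted): [6, 14, 16, 26, 31, 46, 53, 67, 72, 80, 93, 111, 116, 122, 130, 144, 154, 161, 162, 164, 177, 183, 193, 198, 200, 206, 216, 218, 224]

Fragments:
  [0,6): 6 bp
  [6,14): 8 bp
  [14,16): 2 bp
  [16,26): 10 bp
  [26,31): 5 bp
  [31,46): 15 bp
  [46,53): 7 bp
  [53,67): 14 bp
  [67,72): 5 bp
  [72,80): 8 bp
  [80,93): 13 bp
  [93,111): 18 bp
  [111,116): 5 bp
  [116,122): 6 bp
  [122,130): 8 bp
  [130,144): 14 bp
  [144,154): 10 bp
  [154,161): 7 bp
  [161,162): 1 bp
  [162,164): 2 bp
  [164,177): 13 bp
  [177,183): 6 bp
  [183,193): 10 bp
  [193,198): 5 bp
  [198,200): 2 bp
  [200,206): 6 bp
  [206,216): 10 bp
  [216,218): 2 bp
  [218,224): 6 bp
  [224,229): 5 bp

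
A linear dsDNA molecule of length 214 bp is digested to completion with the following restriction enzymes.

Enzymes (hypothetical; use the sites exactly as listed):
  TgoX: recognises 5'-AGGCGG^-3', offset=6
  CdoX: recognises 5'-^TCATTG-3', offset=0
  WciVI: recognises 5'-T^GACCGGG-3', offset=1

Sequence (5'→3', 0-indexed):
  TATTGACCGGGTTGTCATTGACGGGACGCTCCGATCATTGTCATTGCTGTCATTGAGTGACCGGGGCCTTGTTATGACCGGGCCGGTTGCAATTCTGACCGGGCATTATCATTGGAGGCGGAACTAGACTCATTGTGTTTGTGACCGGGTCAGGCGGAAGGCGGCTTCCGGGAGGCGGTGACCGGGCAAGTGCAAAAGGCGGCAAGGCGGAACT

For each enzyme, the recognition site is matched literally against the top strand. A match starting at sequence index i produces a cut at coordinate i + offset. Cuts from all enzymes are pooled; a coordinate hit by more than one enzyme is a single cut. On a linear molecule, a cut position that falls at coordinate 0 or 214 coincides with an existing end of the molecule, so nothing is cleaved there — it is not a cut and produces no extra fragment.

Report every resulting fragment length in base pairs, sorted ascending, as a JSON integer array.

[1,4,4,6,7,8,8,9,9,10,12,13,13,14,15,17,20,21,23]

Scan for sites:
  TgoX (AGGCGG, off=6): starts [115, 151, 158, 172, 196, 204] → cuts [121, 157, 164, 178, 202, 210]
  CdoX (TCATTG, off=0): starts [14, 34, 40, 49, 108, 129] → cuts [14, 34, 40, 49, 108, 129]
  WciVI (TGACCGGG, off=1): starts [3, 57, 74, 95, 141, 178] → cuts [4, 58, 75, 96, 142, 179]

Pooled cuts: [4, 14, 34, 40, 49, 58, 75, 96, 108, 121, 129, 142, 157, 164, 178, 179, 202, 210]

Fragment lengths:
  [0,4): 4 bp
  [4,14): 10 bp
  [14,34): 20 bp
  [34,40): 6 bp
  [40,49): 9 bp
  [49,58): 9 bp
  [58,75): 17 bp
  [75,96): 21 bp
  [96,108): 12 bp
  [108,121): 13 bp
  [121,129): 8 bp
  [129,142): 13 bp
  [142,157): 15 bp
  [157,164): 7 bp
  [164,178): 14 bp
  [178,179): 1 bp
  [179,202): 23 bp
  [202,210): 8 bp
  [210,214): 4 bp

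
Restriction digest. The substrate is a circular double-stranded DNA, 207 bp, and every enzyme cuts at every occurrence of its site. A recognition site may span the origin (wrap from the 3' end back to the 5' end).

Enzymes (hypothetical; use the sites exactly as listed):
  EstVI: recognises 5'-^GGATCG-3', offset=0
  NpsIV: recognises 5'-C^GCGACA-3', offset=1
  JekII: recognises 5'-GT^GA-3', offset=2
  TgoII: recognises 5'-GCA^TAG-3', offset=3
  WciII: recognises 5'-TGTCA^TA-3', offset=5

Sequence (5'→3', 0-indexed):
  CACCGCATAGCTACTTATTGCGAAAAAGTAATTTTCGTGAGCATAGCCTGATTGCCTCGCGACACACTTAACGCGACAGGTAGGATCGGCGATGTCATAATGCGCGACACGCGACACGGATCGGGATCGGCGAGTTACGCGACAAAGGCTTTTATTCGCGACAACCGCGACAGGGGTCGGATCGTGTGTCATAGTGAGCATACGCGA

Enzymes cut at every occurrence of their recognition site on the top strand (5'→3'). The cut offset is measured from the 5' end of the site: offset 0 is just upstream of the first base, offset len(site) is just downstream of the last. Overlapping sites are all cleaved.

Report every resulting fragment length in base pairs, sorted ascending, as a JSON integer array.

[4,5,6,6,7,7,8,9,10,11,12,13,14,15,15,15,19,31]

Site scan:
  EstVI GGATCG/0: at [82, 117, 123, 178] ⇒ [82, 117, 123, 178]
  NpsIV CGCGACA/1: at [57, 71, 102, 109, 137, 156, 165, 202] ⇒ [58, 72, 103, 110, 138, 157, 166, 203]
  JekII GTGA/2: at [36, 193] ⇒ [38, 195]
  TgoII GCATAG/3: at [4, 40] ⇒ [7, 43]
  WciII TGTCATA/5: at [92, 186] ⇒ [97, 191]

Pooled cuts: [7, 38, 43, 58, 72, 82, 97, 103, 110, 117, 123, 138, 157, 166, 178, 191, 195, 203]

Fragment lengths:
  7→38: 31 bp
  38→43: 5 bp
  43→58: 15 bp
  58→72: 14 bp
  72→82: 10 bp
  82→97: 15 bp
  97→103: 6 bp
  103→110: 7 bp
  110→117: 7 bp
  117→123: 6 bp
  123→138: 15 bp
  138→157: 19 bp
  157→166: 9 bp
  166→178: 12 bp
  178→191: 13 bp
  191→195: 4 bp
  195→203: 8 bp
  203→7 (wrap): 207-203+7 = 11 bp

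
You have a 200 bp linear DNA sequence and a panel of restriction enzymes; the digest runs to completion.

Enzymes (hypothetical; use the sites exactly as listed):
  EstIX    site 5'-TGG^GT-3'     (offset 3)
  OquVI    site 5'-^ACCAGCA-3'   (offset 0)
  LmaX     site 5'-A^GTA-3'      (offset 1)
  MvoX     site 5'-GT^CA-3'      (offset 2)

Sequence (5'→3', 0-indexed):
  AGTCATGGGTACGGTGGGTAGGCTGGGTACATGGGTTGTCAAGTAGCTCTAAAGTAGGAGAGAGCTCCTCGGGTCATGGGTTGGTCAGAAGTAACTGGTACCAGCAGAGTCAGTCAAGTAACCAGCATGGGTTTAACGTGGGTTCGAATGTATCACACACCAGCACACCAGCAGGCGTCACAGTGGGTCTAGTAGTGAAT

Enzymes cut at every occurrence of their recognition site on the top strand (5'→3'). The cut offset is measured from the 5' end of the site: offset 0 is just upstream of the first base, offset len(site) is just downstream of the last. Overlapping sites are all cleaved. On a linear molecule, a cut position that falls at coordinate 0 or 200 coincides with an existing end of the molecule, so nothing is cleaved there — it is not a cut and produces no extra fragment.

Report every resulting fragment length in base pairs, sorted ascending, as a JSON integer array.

Scan for sites:
  EstIX TGGGT/3: at [5, 14, 23, 31, 76, 127, 138, 183] ⇒ [8, 17, 26, 34, 79, 130, 141, 186]
  OquVI ACCAGCA/0: at [99, 120, 158, 166] ⇒ [99, 120, 158, 166]
  LmaX AGTA/1: at [41, 52, 89, 116, 190] ⇒ [42, 53, 90, 117, 191]
  MvoX GTCA/2: at [1, 37, 72, 83, 108, 112, 176] ⇒ [3, 39, 74, 85, 110, 114, 178]

All cut coordinates (distinct, sorted): [3, 8, 17, 26, 34, 39, 42, 53, 74, 79, 85, 90, 99, 110, 114, 117, 120, 130, 141, 158, 166, 178, 186, 191]

Fragments:
  [0,3): 3 bp
  [3,8): 5 bp
  [8,17): 9 bp
  [17,26): 9 bp
  [26,34): 8 bp
  [34,39): 5 bp
  [39,42): 3 bp
  [42,53): 11 bp
  [53,74): 21 bp
  [74,79): 5 bp
  [79,85): 6 bp
  [85,90): 5 bp
  [90,99): 9 bp
  [99,110): 11 bp
  [110,114): 4 bp
  [114,117): 3 bp
  [117,120): 3 bp
  [120,130): 10 bp
  [130,141): 11 bp
  [141,158): 17 bp
  [158,166): 8 bp
  [166,178): 12 bp
  [178,186): 8 bp
  [186,191): 5 bp
  [191,200): 9 bp

[3,3,3,3,4,5,5,5,5,5,6,8,8,8,9,9,9,9,10,11,11,11,12,17,21]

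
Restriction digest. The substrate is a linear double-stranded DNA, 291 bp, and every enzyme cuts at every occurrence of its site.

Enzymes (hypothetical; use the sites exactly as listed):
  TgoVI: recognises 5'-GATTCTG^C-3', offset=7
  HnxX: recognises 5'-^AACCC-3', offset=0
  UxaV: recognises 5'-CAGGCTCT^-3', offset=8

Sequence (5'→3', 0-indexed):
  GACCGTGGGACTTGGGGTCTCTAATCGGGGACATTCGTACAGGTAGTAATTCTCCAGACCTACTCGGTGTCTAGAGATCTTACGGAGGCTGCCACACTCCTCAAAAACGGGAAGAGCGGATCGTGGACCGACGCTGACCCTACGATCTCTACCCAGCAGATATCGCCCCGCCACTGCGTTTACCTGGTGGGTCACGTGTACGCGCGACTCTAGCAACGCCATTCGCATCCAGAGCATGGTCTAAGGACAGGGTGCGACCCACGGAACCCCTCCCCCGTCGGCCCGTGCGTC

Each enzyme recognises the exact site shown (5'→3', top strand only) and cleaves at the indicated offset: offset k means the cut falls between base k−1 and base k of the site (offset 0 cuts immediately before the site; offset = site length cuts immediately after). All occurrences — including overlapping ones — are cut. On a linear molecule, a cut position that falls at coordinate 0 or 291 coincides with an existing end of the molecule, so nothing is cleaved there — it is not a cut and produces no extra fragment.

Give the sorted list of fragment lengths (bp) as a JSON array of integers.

Per-enzyme occurrences:
  TgoVI (GATTCTGC, off=7): no sites
  HnxX AACCC/0: at [264] ⇒ [264]
  UxaV (CAGGCTCT, off=8): no sites

Pooled cuts: [264]

Fragment lengths:
  [0,264): 264 bp
  [264,291): 27 bp

[27,264]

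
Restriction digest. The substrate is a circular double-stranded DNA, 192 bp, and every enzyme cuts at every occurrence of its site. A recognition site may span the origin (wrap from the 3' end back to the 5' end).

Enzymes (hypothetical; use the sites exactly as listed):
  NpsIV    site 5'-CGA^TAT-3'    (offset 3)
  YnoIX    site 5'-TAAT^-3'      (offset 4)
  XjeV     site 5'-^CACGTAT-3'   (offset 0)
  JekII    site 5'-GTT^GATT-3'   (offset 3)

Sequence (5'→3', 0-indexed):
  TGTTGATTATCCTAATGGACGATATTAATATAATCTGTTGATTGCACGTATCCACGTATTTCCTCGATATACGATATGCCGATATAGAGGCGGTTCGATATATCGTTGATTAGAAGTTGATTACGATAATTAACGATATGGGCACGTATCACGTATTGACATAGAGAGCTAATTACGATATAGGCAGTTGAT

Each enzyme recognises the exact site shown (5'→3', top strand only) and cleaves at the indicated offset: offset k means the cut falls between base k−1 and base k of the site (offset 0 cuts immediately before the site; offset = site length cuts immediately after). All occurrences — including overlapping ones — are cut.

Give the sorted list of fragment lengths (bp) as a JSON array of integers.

[5,5,5,5,6,6,6,7,7,7,7,8,8,9,11,11,12,12,15,16,24]

Scan for sites:
  NpsIV (CGATAT, off=3): starts [19, 64, 71, 79, 95, 133, 175] → cuts [22, 67, 74, 82, 98, 136, 178]
  YnoIX (TAAT, off=4): starts [12, 25, 30, 126, 169] → cuts [16, 29, 34, 130, 173]
  XjeV (CACGTAT, off=0): starts [44, 52, 142, 149] → cuts [44, 52, 142, 149]
  JekII (GTTGATT, off=3): starts [1, 36, 104, 115, 186] → cuts [4, 39, 107, 118, 189]

Pooled cuts: [4, 16, 22, 29, 34, 39, 44, 52, 67, 74, 82, 98, 107, 118, 130, 136, 142, 149, 173, 178, 189]

Fragment lengths:
  4→16: 12 bp
  16→22: 6 bp
  22→29: 7 bp
  29→34: 5 bp
  34→39: 5 bp
  39→44: 5 bp
  44→52: 8 bp
  52→67: 15 bp
  67→74: 7 bp
  74→82: 8 bp
  82→98: 16 bp
  98→107: 9 bp
  107→118: 11 bp
  118→130: 12 bp
  130→136: 6 bp
  136→142: 6 bp
  142→149: 7 bp
  149→173: 24 bp
  173→178: 5 bp
  178→189: 11 bp
  189→4 (wrap): 192-189+4 = 7 bp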